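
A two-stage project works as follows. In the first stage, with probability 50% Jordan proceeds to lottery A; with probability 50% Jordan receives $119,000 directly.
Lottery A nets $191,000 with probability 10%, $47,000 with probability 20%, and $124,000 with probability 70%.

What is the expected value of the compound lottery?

$117,150

EV(A) = 0.1 × 191000 + 0.2 × 47000 + 0.7 × 124000 = 19100 + 9400 + 86800 = 115300
Branch B: 119000 (certain)
Overall = 0.5 × 115300 + 0.5 × 119000 = 57650 + 59500 = 117150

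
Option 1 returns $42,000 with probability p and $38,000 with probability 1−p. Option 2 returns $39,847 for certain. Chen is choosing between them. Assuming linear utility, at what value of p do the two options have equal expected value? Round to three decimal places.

p·42000 + (1−p)·38000 = 39847
4000p + 38000 = 39847
p = (39847 − 38000) / 4000

p = 0.462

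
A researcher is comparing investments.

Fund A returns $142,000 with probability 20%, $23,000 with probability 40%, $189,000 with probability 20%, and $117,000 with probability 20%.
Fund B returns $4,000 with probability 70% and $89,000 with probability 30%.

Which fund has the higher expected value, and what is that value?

Fund A ($98,800)

Fund A = 0.2 × 142000 + 0.4 × 23000 + 0.2 × 189000 + 0.2 × 117000 = 28400 + 9200 + 37800 + 23400 = 98800
Fund B = 0.7 × 4000 + 0.3 × 89000 = 2800 + 26700 = 29500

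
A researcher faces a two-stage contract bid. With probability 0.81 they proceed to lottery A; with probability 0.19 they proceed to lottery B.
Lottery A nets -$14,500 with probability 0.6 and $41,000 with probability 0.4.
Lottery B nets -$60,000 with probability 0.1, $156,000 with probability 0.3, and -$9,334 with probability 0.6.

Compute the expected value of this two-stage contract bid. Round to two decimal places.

$12,924.92

EV(A) = 0.6 × (-14500) + 0.4 × 41000 = -8700 + 16400 = 7700
EV(B) = 0.1 × (-60000) + 0.3 × 156000 + 0.6 × (-9334) = -6000 + 46800 − 5600.4 = 35199.6
Overall = 0.81 × 7700 + 0.19 × 35199.6 = 6237 + 6687.924 = 12924.924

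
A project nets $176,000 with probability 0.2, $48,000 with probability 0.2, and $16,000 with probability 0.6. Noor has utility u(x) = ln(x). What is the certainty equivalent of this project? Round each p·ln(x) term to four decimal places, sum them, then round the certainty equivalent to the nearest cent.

E[u] = 0.2·ln(176000) + 0.2·ln(48000) + 0.6·ln(16000) = 2.4156 + 2.1558 + 5.8082 = 10.3796
CE = e^10.3796 ≈ 32196.08

$32,196.08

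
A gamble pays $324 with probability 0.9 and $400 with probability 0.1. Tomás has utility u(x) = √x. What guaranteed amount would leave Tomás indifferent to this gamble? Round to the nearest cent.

E[u] = 0.9·√324 + 0.1·√400 = 0.9·18 + 0.1·20 = 18.2
CE = (18.2)² = 331.24

$331.24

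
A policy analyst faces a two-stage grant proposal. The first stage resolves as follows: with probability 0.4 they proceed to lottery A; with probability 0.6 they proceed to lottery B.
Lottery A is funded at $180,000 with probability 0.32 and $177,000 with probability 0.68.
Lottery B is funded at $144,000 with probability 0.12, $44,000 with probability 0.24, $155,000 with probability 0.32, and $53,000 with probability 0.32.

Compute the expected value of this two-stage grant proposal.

EV(A) = 0.32 × 180000 + 0.68 × 177000 = 57600 + 120360 = 177960
EV(B) = 0.12 × 144000 + 0.24 × 44000 + 0.32 × 155000 + 0.32 × 53000 = 17280 + 10560 + 49600 + 16960 = 94400
Overall = 0.4 × 177960 + 0.6 × 94400 = 71184 + 56640 = 127824

$127,824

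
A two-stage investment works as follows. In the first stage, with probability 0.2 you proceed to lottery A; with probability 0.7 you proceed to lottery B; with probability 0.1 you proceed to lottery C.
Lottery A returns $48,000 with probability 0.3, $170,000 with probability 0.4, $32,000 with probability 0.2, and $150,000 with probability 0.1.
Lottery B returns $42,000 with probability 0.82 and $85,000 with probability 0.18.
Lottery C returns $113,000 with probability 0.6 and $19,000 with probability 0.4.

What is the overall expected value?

$63,118

EV(A) = 0.3 × 48000 + 0.4 × 170000 + 0.2 × 32000 + 0.1 × 150000 = 14400 + 68000 + 6400 + 15000 = 103800
EV(B) = 0.82 × 42000 + 0.18 × 85000 = 34440 + 15300 = 49740
EV(C) = 0.6 × 113000 + 0.4 × 19000 = 67800 + 7600 = 75400
Overall = 0.2 × 103800 + 0.7 × 49740 + 0.1 × 75400 = 20760 + 34818 + 7540 = 63118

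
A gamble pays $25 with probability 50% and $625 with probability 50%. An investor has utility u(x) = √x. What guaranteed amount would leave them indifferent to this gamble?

$225

E[u] = 0.5·√25 + 0.5·√625 = 0.5·5 + 0.5·25 = 15
CE = (15)² = 225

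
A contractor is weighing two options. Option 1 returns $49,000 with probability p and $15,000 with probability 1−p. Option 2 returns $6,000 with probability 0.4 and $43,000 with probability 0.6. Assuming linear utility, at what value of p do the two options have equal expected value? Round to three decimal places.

p = 0.388

EV(Option 2) = 0.4 × 6000 + 0.6 × 43000 = 2400 + 25800 = 28200
p·49000 + (1−p)·15000 = 28200
34000p + 15000 = 28200
p = (28200 − 15000) / 34000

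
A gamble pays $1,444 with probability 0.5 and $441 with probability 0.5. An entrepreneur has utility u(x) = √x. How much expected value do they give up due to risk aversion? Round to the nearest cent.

E[u] = 0.5·√1444 + 0.5·√441 = 0.5·38 + 0.5·21 = 29.5
CE = (29.5)² = 870.25
Risk premium = EV − CE = 942.5 − 870.25 = 72.25

$72.25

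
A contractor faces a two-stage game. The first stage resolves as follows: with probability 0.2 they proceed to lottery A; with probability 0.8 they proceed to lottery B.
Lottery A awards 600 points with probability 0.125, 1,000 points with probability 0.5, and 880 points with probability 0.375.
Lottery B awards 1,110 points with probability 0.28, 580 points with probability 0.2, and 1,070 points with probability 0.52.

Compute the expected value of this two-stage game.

967.56 points

EV(A) = 0.125 × 600 + 0.5 × 1000 + 0.375 × 880 = 75 + 500 + 330 = 905
EV(B) = 0.28 × 1110 + 0.2 × 580 + 0.52 × 1070 = 310.8 + 116 + 556.4 = 983.2
Overall = 0.2 × 905 + 0.8 × 983.2 = 181 + 786.56 = 967.56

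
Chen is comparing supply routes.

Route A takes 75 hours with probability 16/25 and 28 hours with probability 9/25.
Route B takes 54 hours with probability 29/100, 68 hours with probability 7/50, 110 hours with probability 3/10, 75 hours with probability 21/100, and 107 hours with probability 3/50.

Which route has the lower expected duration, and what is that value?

Route A = 16/25 × 75 + 9/25 × 28 = 48 + 10.08 = 58.08
Route B = 29/100 × 54 + 7/50 × 68 + 3/10 × 110 + 21/100 × 75 + 3/50 × 107 = 15.66 + 9.52 + 33 + 15.75 + 6.42 = 80.35

Route A (58.08 hours)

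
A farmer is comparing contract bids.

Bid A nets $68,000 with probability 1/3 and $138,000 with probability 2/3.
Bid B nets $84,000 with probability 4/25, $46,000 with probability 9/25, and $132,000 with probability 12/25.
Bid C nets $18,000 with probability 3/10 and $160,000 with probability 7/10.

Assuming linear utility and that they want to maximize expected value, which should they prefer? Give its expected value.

Bid A = 1/3 × 68000 + 2/3 × 138000 = 22666.6667 + 92000 = 114666.6667
Bid B = 4/25 × 84000 + 9/25 × 46000 + 12/25 × 132000 = 13440 + 16560 + 63360 = 93360
Bid C = 3/10 × 18000 + 7/10 × 160000 = 5400 + 112000 = 117400

Bid C ($117,400)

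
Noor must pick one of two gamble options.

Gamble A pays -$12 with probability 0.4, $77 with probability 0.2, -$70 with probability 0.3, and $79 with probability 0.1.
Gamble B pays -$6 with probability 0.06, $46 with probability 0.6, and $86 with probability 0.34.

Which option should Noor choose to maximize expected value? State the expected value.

Gamble A = 0.4 × (-12) + 0.2 × 77 + 0.3 × (-70) + 0.1 × 79 = -4.8 + 15.4 − 21 + 7.9 = -2.5
Gamble B = 0.06 × (-6) + 0.6 × 46 + 0.34 × 86 = -0.36 + 27.6 + 29.24 = 56.48

Gamble B ($56.48)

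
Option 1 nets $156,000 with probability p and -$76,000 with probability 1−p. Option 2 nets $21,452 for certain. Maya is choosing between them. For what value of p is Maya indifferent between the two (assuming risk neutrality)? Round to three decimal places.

p·156000 + (1−p)·(-76000) = 21452
232000p − 76000 = 21452
p = (21452 + 76000) / 232000

p = 0.420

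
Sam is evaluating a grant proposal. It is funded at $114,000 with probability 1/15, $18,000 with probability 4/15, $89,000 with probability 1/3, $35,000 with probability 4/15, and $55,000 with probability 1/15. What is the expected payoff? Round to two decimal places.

EV = 1/15 × 114000 + 4/15 × 18000 + 1/3 × 89000 + 4/15 × 35000 + 1/15 × 55000 = 7600 + 4800 + 29666.6667 + 9333.3333 + 3666.6667 = 55066.6667

$55,066.67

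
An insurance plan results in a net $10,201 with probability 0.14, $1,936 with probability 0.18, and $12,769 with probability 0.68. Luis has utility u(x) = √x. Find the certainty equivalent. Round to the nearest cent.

E[u] = 0.14·√10201 + 0.18·√1936 + 0.68·√12769 = 0.14·101 + 0.18·44 + 0.68·113 = 98.9
CE = (98.9)² = 9781.21

$9,781.21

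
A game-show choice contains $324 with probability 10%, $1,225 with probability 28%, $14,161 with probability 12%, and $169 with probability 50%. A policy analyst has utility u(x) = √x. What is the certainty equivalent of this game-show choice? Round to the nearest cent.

$1,048.46

E[u] = 0.1·√324 + 0.28·√1225 + 0.12·√14161 + 0.5·√169 = 0.1·18 + 0.28·35 + 0.12·119 + 0.5·13 = 32.38
CE = (32.38)² = 1048.4644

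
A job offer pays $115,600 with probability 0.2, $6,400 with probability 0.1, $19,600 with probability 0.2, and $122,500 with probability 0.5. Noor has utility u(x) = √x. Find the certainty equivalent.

E[u] = 0.2·√115600 + 0.1·√6400 + 0.2·√19600 + 0.5·√122500 = 0.2·340 + 0.1·80 + 0.2·140 + 0.5·350 = 279
CE = (279)² = 77841

$77,841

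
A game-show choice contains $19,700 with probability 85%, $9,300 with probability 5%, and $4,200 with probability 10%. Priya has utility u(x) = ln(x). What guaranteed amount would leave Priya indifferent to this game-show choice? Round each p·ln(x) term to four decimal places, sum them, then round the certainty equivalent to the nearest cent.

E[u] = 0.85·ln(19700) + 0.05·ln(9300) + 0.1·ln(4200) = 8.4051 + 0.4569 + 0.8343 = 9.6963
CE = e^9.6963 ≈ 16257.34

$16,257.34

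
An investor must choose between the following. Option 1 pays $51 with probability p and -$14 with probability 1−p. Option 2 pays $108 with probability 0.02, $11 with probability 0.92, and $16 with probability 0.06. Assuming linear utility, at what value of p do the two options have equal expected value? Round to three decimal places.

p = 0.419

EV(Option 2) = 0.02 × 108 + 0.92 × 11 + 0.06 × 16 = 2.16 + 10.12 + 0.96 = 13.24
p·51 + (1−p)·(-14) = 13.24
65p − 14 = 13.24
p = (13.24 + 14) / 65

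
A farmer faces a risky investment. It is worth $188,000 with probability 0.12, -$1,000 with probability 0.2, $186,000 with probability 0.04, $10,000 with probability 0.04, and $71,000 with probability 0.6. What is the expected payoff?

EV = 0.12 × 188000 + 0.2 × (-1000) + 0.04 × 186000 + 0.04 × 10000 + 0.6 × 71000 = 22560 − 200 + 7440 + 400 + 42600 = 72800

$72,800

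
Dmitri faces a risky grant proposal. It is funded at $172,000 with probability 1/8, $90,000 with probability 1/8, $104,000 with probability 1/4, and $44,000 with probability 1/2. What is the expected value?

$80,750

EV = 1/8 × 172000 + 1/8 × 90000 + 1/4 × 104000 + 1/2 × 44000 = 21500 + 11250 + 26000 + 22000 = 80750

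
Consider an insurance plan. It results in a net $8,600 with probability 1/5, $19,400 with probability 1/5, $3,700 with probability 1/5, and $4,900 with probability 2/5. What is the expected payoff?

$8,300

EV = 1/5 × 8600 + 1/5 × 19400 + 1/5 × 3700 + 2/5 × 4900 = 1720 + 3880 + 740 + 1960 = 8300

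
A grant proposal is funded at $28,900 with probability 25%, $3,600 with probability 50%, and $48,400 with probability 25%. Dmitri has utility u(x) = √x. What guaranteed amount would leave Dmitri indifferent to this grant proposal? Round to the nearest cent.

E[u] = 0.25·√28900 + 0.5·√3600 + 0.25·√48400 = 0.25·170 + 0.5·60 + 0.25·220 = 127.5
CE = (127.5)² = 16256.25

$16,256.25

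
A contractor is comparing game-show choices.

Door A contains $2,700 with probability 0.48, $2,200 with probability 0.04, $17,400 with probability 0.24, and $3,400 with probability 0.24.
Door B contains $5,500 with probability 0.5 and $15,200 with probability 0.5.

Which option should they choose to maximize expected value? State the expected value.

Door A = 0.48 × 2700 + 0.04 × 2200 + 0.24 × 17400 + 0.24 × 3400 = 1296 + 88 + 4176 + 816 = 6376
Door B = 0.5 × 5500 + 0.5 × 15200 = 2750 + 7600 = 10350

Door B ($10,350)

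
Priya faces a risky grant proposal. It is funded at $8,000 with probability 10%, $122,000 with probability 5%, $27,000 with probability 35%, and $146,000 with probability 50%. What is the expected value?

$89,350

EV = 0.1 × 8000 + 0.05 × 122000 + 0.35 × 27000 + 0.5 × 146000 = 800 + 6100 + 9450 + 73000 = 89350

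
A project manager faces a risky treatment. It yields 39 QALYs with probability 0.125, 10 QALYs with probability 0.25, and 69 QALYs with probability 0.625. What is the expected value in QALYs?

EV = 0.125 × 39 + 0.25 × 10 + 0.625 × 69 = 4.875 + 2.5 + 43.125 = 50.5

50.5 QALYs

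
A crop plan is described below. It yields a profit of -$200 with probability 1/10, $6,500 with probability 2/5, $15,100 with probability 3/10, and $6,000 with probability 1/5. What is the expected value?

EV = 1/10 × (-200) + 2/5 × 6500 + 3/10 × 15100 + 1/5 × 6000 = -20 + 2600 + 4530 + 1200 = 8310

$8,310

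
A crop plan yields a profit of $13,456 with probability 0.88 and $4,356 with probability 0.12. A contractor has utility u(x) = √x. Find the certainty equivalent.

E[u] = 0.88·√13456 + 0.12·√4356 = 0.88·116 + 0.12·66 = 110
CE = (110)² = 12100

$12,100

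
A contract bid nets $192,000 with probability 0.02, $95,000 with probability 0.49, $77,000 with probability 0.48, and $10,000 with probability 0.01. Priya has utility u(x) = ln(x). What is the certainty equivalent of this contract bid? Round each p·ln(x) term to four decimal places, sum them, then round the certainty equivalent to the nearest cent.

$85,161.10

E[u] = 0.02·ln(192000) + 0.49·ln(95000) + 0.48·ln(77000) + 0.01·ln(10000) = 0.2433 + 5.6162 + 5.4007 + 0.0921 = 11.3523
CE = e^11.3523 ≈ 85161.10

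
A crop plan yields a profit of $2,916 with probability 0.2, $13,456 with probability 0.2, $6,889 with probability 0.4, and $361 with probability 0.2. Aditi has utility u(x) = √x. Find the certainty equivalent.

E[u] = 0.2·√2916 + 0.2·√13456 + 0.4·√6889 + 0.2·√361 = 0.2·54 + 0.2·116 + 0.4·83 + 0.2·19 = 71
CE = (71)² = 5041

$5,041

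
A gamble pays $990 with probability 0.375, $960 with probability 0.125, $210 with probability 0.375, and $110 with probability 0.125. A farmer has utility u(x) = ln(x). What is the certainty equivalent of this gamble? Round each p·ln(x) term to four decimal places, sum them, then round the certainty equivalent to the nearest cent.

$418.97

E[u] = 0.375·ln(990) + 0.125·ln(960) + 0.375·ln(210) + 0.125·ln(110) = 2.5866 + 0.8584 + 2.0052 + 0.5876 = 6.0378
CE = e^6.0378 ≈ 418.97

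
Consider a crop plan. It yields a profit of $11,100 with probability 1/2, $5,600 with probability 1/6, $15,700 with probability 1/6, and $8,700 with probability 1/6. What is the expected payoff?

$10,550

EV = 1/2 × 11100 + 1/6 × 5600 + 1/6 × 15700 + 1/6 × 8700 = 5550 + 933.3333 + 2616.6667 + 1450 = 10550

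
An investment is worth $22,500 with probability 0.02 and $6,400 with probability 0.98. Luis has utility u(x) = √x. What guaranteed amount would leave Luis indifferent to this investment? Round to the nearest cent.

E[u] = 0.02·√22500 + 0.98·√6400 = 0.02·150 + 0.98·80 = 81.4
CE = (81.4)² = 6625.96

$6,625.96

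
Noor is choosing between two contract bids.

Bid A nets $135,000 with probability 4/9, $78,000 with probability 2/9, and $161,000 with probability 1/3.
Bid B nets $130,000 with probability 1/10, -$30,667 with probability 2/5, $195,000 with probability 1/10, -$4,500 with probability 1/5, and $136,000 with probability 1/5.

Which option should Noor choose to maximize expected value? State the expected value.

Bid A = 4/9 × 135000 + 2/9 × 78000 + 1/3 × 161000 = 60000 + 17333.3333 + 53666.6667 = 131000
Bid B = 1/10 × 130000 + 2/5 × (-30667) + 1/10 × 195000 + 1/5 × (-4500) + 1/5 × 136000 = 13000 − 12266.8 + 19500 − 900 + 27200 = 46533.2

Bid A ($131,000)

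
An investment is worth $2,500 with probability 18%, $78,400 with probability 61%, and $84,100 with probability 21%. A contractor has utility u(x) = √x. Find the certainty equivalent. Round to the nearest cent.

E[u] = 0.18·√2500 + 0.61·√78400 + 0.21·√84100 = 0.18·50 + 0.61·280 + 0.21·290 = 240.7
CE = (240.7)² = 57936.49

$57,936.49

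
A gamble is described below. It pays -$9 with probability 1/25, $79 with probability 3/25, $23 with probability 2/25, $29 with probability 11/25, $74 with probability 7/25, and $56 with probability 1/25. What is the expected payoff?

EV = 1/25 × (-9) + 3/25 × 79 + 2/25 × 23 + 11/25 × 29 + 7/25 × 74 + 1/25 × 56 = -0.36 + 9.48 + 1.84 + 12.76 + 20.72 + 2.24 = 46.68

$46.68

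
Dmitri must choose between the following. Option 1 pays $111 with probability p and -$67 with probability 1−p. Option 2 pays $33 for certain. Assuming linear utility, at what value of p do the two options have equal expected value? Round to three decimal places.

p·111 + (1−p)·(-67) = 33
178p − 67 = 33
p = (33 + 67) / 178

p = 0.562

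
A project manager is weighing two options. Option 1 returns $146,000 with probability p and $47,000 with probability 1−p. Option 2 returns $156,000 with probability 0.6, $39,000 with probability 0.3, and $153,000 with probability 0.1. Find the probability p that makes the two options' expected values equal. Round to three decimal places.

p = 0.743

EV(Option 2) = 0.6 × 156000 + 0.3 × 39000 + 0.1 × 153000 = 93600 + 11700 + 15300 = 120600
p·146000 + (1−p)·47000 = 120600
99000p + 47000 = 120600
p = (120600 − 47000) / 99000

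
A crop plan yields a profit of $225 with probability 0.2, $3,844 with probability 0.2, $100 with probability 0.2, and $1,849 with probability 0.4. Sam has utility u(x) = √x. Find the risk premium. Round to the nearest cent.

E[u] = 0.2·√225 + 0.2·√3844 + 0.2·√100 + 0.4·√1849 = 0.2·15 + 0.2·62 + 0.2·10 + 0.4·43 = 34.6
CE = (34.6)² = 1197.16
Risk premium = EV − CE = 1573.4 − 1197.16 = 376.24

$376.24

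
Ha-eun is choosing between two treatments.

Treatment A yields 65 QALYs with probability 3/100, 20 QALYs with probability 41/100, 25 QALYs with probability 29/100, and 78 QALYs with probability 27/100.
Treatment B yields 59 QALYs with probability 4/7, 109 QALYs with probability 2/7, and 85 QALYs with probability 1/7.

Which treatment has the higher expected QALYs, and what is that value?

Treatment A = 3/100 × 65 + 41/100 × 20 + 29/100 × 25 + 27/100 × 78 = 1.95 + 8.2 + 7.25 + 21.06 = 38.46
Treatment B = 4/7 × 59 + 2/7 × 109 + 1/7 × 85 = 33.7143 + 31.1429 + 12.1429 = 77

Treatment B (77 QALYs)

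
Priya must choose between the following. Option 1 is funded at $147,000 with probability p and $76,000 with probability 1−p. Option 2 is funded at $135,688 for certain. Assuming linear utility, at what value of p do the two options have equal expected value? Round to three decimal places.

p = 0.841

p·147000 + (1−p)·76000 = 135688
71000p + 76000 = 135688
p = (135688 − 76000) / 71000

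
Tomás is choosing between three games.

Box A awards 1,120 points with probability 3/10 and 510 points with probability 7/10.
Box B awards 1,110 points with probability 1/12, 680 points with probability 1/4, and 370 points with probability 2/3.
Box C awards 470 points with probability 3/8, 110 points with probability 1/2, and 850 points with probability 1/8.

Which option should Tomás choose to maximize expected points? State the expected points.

Box A (693 points)

Box A = 3/10 × 1120 + 7/10 × 510 = 336 + 357 = 693
Box B = 1/12 × 1110 + 1/4 × 680 + 2/3 × 370 = 92.5 + 170 + 246.6667 = 509.1667
Box C = 3/8 × 470 + 1/2 × 110 + 1/8 × 850 = 176.25 + 55 + 106.25 = 337.5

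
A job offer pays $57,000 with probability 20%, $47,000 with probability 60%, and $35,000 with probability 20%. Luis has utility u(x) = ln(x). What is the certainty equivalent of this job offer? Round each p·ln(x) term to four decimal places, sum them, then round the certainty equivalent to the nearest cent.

$46,050.78

E[u] = 0.2·ln(57000) + 0.6·ln(47000) + 0.2·ln(35000) = 2.1902 + 6.4547 + 2.0926 = 10.7375
CE = e^10.7375 ≈ 46050.78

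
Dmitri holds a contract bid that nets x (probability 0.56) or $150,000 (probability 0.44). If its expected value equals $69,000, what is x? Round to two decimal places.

x = $5,357.14

0.56·x + 0.44·150000 = 69000
0.56·x = 69000 − 66000 = 3000
x = 3000 / 0.56 = 5357.1429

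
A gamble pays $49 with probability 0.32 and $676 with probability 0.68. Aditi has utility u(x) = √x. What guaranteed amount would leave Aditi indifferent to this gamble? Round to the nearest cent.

$396.81

E[u] = 0.32·√49 + 0.68·√676 = 0.32·7 + 0.68·26 = 19.92
CE = (19.92)² = 396.8064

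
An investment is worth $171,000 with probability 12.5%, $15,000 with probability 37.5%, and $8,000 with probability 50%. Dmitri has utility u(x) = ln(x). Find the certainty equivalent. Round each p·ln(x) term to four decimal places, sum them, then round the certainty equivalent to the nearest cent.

E[u] = 0.125·ln(171000) + 0.375·ln(15000) + 0.5·ln(8000) = 1.5062 + 3.6059 + 4.4936 = 9.6057
CE = e^9.6057 ≈ 14849.18

$14,849.18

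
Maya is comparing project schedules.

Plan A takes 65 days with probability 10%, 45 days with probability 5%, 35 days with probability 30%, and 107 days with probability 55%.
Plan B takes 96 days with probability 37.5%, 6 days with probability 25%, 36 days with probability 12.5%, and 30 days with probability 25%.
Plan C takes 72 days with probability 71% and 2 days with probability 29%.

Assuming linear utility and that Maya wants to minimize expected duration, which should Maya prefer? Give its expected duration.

Plan B (49.5 days)

Plan A = 0.1 × 65 + 0.05 × 45 + 0.3 × 35 + 0.55 × 107 = 6.5 + 2.25 + 10.5 + 58.85 = 78.1
Plan B = 0.375 × 96 + 0.25 × 6 + 0.125 × 36 + 0.25 × 30 = 36 + 1.5 + 4.5 + 7.5 = 49.5
Plan C = 0.71 × 72 + 0.29 × 2 = 51.12 + 0.58 = 51.7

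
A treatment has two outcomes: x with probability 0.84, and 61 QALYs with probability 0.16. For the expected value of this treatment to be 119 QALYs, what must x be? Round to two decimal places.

x = 130.05 QALYs

0.84·x + 0.16·61 = 119
0.84·x = 119 − 9.76 = 109.24
x = 109.24 / 0.84 = 130.0476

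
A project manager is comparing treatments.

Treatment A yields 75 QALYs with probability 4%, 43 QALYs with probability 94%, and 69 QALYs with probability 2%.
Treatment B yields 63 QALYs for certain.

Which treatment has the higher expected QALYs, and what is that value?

Treatment A = 0.04 × 75 + 0.94 × 43 + 0.02 × 69 = 3 + 40.42 + 1.38 = 44.8
Treatment B: 63 (certain)

Treatment B (63 QALYs)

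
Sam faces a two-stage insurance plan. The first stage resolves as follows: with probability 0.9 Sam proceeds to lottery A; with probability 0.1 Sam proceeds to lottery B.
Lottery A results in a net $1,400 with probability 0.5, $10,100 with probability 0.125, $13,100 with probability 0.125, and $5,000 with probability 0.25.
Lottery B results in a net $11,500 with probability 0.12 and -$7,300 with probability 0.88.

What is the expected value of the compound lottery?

EV(A) = 0.5 × 1400 + 0.125 × 10100 + 0.125 × 13100 + 0.25 × 5000 = 700 + 1262.5 + 1637.5 + 1250 = 4850
EV(B) = 0.12 × 11500 + 0.88 × (-7300) = 1380 − 6424 = -5044
Overall = 0.9 × 4850 + 0.1 × (-5044) = 4365 − 504.4 = 3860.6

$3,860.60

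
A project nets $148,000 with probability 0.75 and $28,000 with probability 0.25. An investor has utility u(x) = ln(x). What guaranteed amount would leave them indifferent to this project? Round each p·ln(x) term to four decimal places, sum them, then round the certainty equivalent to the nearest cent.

$97,606.56

E[u] = 0.75·ln(148000) + 0.25·ln(28000) = 8.9287 + 2.5600 = 11.4887
CE = e^11.4887 ≈ 97606.56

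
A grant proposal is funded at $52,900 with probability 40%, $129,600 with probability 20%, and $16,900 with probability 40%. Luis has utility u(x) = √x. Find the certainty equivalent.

E[u] = 0.4·√52900 + 0.2·√129600 + 0.4·√16900 = 0.4·230 + 0.2·360 + 0.4·130 = 216
CE = (216)² = 46656

$46,656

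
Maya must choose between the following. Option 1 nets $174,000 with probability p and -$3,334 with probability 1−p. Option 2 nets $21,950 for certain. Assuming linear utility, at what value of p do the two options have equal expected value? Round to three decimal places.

p·174000 + (1−p)·(-3334) = 21950
177334p − 3334 = 21950
p = (21950 + 3334) / 177334

p = 0.143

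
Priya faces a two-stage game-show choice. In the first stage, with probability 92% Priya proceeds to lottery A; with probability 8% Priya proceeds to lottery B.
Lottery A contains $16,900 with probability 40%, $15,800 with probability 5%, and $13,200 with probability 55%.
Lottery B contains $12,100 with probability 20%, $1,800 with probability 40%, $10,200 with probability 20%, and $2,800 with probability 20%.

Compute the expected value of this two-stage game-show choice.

$14,084.40

EV(A) = 0.4 × 16900 + 0.05 × 15800 + 0.55 × 13200 = 6760 + 790 + 7260 = 14810
EV(B) = 0.2 × 12100 + 0.4 × 1800 + 0.2 × 10200 + 0.2 × 2800 = 2420 + 720 + 2040 + 560 = 5740
Overall = 0.92 × 14810 + 0.08 × 5740 = 13625.2 + 459.2 = 14084.4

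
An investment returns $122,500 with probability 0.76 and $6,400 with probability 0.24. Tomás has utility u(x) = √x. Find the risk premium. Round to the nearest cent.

$13,296.96

E[u] = 0.76·√122500 + 0.24·√6400 = 0.76·350 + 0.24·80 = 285.2
CE = (285.2)² = 81339.04
Risk premium = EV − CE = 94636 − 81339.04 = 13296.96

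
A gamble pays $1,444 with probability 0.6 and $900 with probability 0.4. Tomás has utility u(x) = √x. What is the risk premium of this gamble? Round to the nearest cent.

$15.36

E[u] = 0.6·√1444 + 0.4·√900 = 0.6·38 + 0.4·30 = 34.8
CE = (34.8)² = 1211.04
Risk premium = EV − CE = 1226.4 − 1211.04 = 15.36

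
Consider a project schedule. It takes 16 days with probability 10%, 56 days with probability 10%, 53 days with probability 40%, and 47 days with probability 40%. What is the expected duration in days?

47.2 days

EV = 0.1 × 16 + 0.1 × 56 + 0.4 × 53 + 0.4 × 47 = 1.6 + 5.6 + 21.2 + 18.8 = 47.2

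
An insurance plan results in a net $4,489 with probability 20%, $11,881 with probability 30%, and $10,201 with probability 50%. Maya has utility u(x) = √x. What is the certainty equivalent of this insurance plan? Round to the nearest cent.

$9,331.56

E[u] = 0.2·√4489 + 0.3·√11881 + 0.5·√10201 = 0.2·67 + 0.3·109 + 0.5·101 = 96.6
CE = (96.6)² = 9331.56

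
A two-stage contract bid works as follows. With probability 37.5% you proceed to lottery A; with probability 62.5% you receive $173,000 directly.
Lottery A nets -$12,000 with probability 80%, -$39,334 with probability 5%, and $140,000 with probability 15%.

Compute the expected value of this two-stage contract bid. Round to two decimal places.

EV(A) = 0.8 × (-12000) + 0.05 × (-39334) + 0.15 × 140000 = -9600 − 1966.7 + 21000 = 9433.3
Branch B: 173000 (certain)
Overall = 0.375 × 9433.3 + 0.625 × 173000 = 3537.4875 + 108125 = 111662.4875

$111,662.49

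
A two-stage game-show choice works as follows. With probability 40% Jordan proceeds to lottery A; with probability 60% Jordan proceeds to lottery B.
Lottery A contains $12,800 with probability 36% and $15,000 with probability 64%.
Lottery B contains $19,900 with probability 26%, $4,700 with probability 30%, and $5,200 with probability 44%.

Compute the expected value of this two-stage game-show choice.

$11,006.40

EV(A) = 0.36 × 12800 + 0.64 × 15000 = 4608 + 9600 = 14208
EV(B) = 0.26 × 19900 + 0.3 × 4700 + 0.44 × 5200 = 5174 + 1410 + 2288 = 8872
Overall = 0.4 × 14208 + 0.6 × 8872 = 5683.2 + 5323.2 = 11006.4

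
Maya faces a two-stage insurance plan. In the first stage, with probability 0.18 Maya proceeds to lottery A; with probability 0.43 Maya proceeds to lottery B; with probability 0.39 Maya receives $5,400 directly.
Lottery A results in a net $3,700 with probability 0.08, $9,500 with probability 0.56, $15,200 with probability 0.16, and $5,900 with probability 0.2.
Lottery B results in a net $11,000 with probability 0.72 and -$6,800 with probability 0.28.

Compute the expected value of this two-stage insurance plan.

EV(A) = 0.08 × 3700 + 0.56 × 9500 + 0.16 × 15200 + 0.2 × 5900 = 296 + 5320 + 2432 + 1180 = 9228
EV(B) = 0.72 × 11000 + 0.28 × (-6800) = 7920 − 1904 = 6016
Branch C: 5400 (certain)
Overall = 0.18 × 9228 + 0.43 × 6016 + 0.39 × 5400 = 1661.04 + 2586.88 + 2106 = 6353.92

$6,353.92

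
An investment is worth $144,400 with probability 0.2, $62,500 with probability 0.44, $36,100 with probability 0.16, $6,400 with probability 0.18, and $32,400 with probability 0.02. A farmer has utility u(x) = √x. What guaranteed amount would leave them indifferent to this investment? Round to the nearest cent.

$54,943.36

E[u] = 0.2·√144400 + 0.44·√62500 + 0.16·√36100 + 0.18·√6400 + 0.02·√32400 = 0.2·380 + 0.44·250 + 0.16·190 + 0.18·80 + 0.02·180 = 234.4
CE = (234.4)² = 54943.36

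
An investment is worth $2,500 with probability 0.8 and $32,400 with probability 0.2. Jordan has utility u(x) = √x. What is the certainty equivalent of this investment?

$5,776

E[u] = 0.8·√2500 + 0.2·√32400 = 0.8·50 + 0.2·180 = 76
CE = (76)² = 5776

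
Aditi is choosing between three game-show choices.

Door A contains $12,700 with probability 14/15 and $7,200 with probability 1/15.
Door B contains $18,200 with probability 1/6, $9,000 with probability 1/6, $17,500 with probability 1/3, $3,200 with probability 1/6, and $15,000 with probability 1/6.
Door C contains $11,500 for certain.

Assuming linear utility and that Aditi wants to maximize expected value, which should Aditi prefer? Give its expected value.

Door B ($13,400)

Door A = 14/15 × 12700 + 1/15 × 7200 = 11853.3333 + 480 = 12333.3333
Door B = 1/6 × 18200 + 1/6 × 9000 + 1/3 × 17500 + 1/6 × 3200 + 1/6 × 15000 = 3033.3333 + 1500 + 5833.3333 + 533.3333 + 2500 = 13400
Door C: 11500 (certain)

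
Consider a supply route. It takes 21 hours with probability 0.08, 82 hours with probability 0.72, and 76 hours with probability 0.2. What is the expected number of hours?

EV = 0.08 × 21 + 0.72 × 82 + 0.2 × 76 = 1.68 + 59.04 + 15.2 = 75.92

75.92 hours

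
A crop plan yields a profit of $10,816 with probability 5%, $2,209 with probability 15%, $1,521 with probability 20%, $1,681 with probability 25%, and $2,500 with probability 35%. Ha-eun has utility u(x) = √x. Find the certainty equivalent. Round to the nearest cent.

$2,284.84

E[u] = 0.05·√10816 + 0.15·√2209 + 0.2·√1521 + 0.25·√1681 + 0.35·√2500 = 0.05·104 + 0.15·47 + 0.2·39 + 0.25·41 + 0.35·50 = 47.8
CE = (47.8)² = 2284.84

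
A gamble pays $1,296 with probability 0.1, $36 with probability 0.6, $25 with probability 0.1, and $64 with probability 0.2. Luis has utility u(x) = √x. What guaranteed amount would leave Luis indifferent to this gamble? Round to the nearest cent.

E[u] = 0.1·√1296 + 0.6·√36 + 0.1·√25 + 0.2·√64 = 0.1·36 + 0.6·6 + 0.1·5 + 0.2·8 = 9.3
CE = (9.3)² = 86.49

$86.49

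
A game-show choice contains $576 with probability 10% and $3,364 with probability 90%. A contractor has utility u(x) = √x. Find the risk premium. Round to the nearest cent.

E[u] = 0.1·√576 + 0.9·√3364 = 0.1·24 + 0.9·58 = 54.6
CE = (54.6)² = 2981.16
Risk premium = EV − CE = 3085.2 − 2981.16 = 104.04

$104.04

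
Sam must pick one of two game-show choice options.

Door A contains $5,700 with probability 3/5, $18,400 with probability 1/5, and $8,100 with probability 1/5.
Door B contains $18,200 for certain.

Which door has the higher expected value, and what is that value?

Door B ($18,200)

Door A = 3/5 × 5700 + 1/5 × 18400 + 1/5 × 8100 = 3420 + 3680 + 1620 = 8720
Door B: 18200 (certain)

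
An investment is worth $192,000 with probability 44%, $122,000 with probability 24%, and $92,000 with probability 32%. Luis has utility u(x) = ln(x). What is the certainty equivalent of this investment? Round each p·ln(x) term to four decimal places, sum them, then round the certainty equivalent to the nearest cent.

E[u] = 0.44·ln(192000) + 0.24·ln(122000) + 0.32·ln(92000) = 5.3527 + 2.8108 + 3.6575 = 11.8210
CE = e^11.8210 ≈ 136080.24

$136,080.24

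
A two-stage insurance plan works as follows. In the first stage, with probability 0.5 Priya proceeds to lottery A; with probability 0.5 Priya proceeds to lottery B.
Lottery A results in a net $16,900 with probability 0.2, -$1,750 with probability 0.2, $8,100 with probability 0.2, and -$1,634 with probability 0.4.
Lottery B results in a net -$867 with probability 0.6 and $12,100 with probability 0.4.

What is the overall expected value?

$4,158.10

EV(A) = 0.2 × 16900 + 0.2 × (-1750) + 0.2 × 8100 + 0.4 × (-1634) = 3380 − 350 + 1620 − 653.6 = 3996.4
EV(B) = 0.6 × (-867) + 0.4 × 12100 = -520.2 + 4840 = 4319.8
Overall = 0.5 × 3996.4 + 0.5 × 4319.8 = 1998.2 + 2159.9 = 4158.1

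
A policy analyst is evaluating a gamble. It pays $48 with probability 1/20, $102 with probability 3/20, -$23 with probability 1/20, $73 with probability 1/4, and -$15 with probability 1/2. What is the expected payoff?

$27.30

EV = 1/20 × 48 + 3/20 × 102 + 1/20 × (-23) + 1/4 × 73 + 1/2 × (-15) = 2.4 + 15.3 − 1.15 + 18.25 − 7.5 = 27.3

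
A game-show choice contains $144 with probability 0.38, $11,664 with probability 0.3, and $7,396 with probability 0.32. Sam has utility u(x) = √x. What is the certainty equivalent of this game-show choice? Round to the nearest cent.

$4,157.67

E[u] = 0.38·√144 + 0.3·√11664 + 0.32·√7396 = 0.38·12 + 0.3·108 + 0.32·86 = 64.48
CE = (64.48)² = 4157.6704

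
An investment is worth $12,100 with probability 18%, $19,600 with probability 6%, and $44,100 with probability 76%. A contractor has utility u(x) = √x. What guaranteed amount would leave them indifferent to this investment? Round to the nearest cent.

$35,268.84

E[u] = 0.18·√12100 + 0.06·√19600 + 0.76·√44100 = 0.18·110 + 0.06·140 + 0.76·210 = 187.8
CE = (187.8)² = 35268.84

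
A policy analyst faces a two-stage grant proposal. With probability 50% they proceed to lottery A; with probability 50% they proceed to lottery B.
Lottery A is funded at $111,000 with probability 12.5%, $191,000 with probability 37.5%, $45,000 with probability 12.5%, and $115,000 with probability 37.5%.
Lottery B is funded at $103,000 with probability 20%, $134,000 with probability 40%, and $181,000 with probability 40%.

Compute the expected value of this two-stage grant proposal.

EV(A) = 0.125 × 111000 + 0.375 × 191000 + 0.125 × 45000 + 0.375 × 115000 = 13875 + 71625 + 5625 + 43125 = 134250
EV(B) = 0.2 × 103000 + 0.4 × 134000 + 0.4 × 181000 = 20600 + 53600 + 72400 = 146600
Overall = 0.5 × 134250 + 0.5 × 146600 = 67125 + 73300 = 140425

$140,425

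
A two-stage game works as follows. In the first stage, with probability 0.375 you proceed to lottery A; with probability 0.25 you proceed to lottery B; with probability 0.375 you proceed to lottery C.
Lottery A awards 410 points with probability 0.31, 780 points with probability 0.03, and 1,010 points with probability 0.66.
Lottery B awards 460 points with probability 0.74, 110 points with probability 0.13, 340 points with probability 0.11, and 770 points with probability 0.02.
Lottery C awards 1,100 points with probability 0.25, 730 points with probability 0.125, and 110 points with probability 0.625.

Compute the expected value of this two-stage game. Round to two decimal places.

571.41 points

EV(A) = 0.31 × 410 + 0.03 × 780 + 0.66 × 1010 = 127.1 + 23.4 + 666.6 = 817.1
EV(B) = 0.74 × 460 + 0.13 × 110 + 0.11 × 340 + 0.02 × 770 = 340.4 + 14.3 + 37.4 + 15.4 = 407.5
EV(C) = 0.25 × 1100 + 0.125 × 730 + 0.625 × 110 = 275 + 91.25 + 68.75 = 435
Overall = 0.375 × 817.1 + 0.25 × 407.5 + 0.375 × 435 = 306.4125 + 101.875 + 163.125 = 571.4125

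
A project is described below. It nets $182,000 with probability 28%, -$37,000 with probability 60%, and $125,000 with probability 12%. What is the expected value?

$43,760

EV = 0.28 × 182000 + 0.6 × (-37000) + 0.12 × 125000 = 50960 − 22200 + 15000 = 43760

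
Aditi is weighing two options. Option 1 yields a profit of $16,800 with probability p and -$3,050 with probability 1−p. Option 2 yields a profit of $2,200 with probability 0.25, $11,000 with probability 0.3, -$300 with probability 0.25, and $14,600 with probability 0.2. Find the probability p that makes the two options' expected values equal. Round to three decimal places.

p = 0.491

EV(Option 2) = 0.25 × 2200 + 0.3 × 11000 + 0.25 × (-300) + 0.2 × 14600 = 550 + 3300 − 75 + 2920 = 6695
p·16800 + (1−p)·(-3050) = 6695
19850p − 3050 = 6695
p = (6695 + 3050) / 19850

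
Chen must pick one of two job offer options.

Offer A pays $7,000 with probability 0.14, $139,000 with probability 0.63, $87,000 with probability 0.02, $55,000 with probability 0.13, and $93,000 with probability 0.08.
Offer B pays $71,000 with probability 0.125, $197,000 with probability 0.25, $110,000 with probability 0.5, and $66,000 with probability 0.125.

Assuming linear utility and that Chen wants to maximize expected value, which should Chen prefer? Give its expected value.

Offer B ($121,375)

Offer A = 0.14 × 7000 + 0.63 × 139000 + 0.02 × 87000 + 0.13 × 55000 + 0.08 × 93000 = 980 + 87570 + 1740 + 7150 + 7440 = 104880
Offer B = 0.125 × 71000 + 0.25 × 197000 + 0.5 × 110000 + 0.125 × 66000 = 8875 + 49250 + 55000 + 8250 = 121375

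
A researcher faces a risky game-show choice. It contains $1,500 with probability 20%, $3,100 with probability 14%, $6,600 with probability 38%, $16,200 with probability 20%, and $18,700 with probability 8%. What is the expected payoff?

$7,978

EV = 0.2 × 1500 + 0.14 × 3100 + 0.38 × 6600 + 0.2 × 16200 + 0.08 × 18700 = 300 + 434 + 2508 + 3240 + 1496 = 7978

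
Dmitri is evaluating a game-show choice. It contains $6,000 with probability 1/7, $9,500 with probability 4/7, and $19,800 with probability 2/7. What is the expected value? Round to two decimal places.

$11,942.86

EV = 1/7 × 6000 + 4/7 × 9500 + 2/7 × 19800 = 857.1429 + 5428.5714 + 5657.1429 = 11942.8571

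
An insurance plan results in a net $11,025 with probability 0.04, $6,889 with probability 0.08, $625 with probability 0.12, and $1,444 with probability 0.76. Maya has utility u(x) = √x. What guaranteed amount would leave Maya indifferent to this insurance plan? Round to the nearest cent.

$1,825.00

E[u] = 0.04·√11025 + 0.08·√6889 + 0.12·√625 + 0.76·√1444 = 0.04·105 + 0.08·83 + 0.12·25 + 0.76·38 = 42.72
CE = (42.72)² = 1824.9984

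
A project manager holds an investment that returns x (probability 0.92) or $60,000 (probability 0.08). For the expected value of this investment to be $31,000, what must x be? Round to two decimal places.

0.92·x + 0.08·60000 = 31000
0.92·x = 31000 − 4800 = 26200
x = 26200 / 0.92 = 28478.2609

x = $28,478.26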